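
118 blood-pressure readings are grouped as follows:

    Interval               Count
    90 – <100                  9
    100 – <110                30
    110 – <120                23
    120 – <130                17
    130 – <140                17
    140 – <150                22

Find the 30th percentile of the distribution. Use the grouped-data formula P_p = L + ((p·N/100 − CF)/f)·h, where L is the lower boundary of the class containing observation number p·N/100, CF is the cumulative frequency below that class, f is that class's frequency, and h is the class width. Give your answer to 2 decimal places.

N = 118; target position k = 30/100 · 118 = 35.4.
Cumulative frequencies: 9, 39, 62, 79, 96, 118.
Observation 35.4 falls in the class 100 – <110.
L = 100, CF = 9, f = 30, h = 10.
P30 = 100 + ((35.4 − 9)/30)·10 = 100 + 8.8 = 108.8.

108.80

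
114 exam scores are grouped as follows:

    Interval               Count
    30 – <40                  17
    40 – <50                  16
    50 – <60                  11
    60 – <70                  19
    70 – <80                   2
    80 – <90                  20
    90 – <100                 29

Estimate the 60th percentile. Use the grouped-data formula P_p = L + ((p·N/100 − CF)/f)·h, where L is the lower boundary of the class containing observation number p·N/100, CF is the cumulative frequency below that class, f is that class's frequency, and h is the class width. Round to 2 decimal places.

81.70

N = 114; target position k = 60/100 · 114 = 68.4.
Cumulative frequencies: 17, 33, 44, 63, 65, 85, 114.
Observation 68.4 falls in the class 80 – <90.
L = 80, CF = 65, f = 20, h = 10.
P60 = 80 + ((68.4 − 65)/20)·10 = 80 + 1.7 = 81.7.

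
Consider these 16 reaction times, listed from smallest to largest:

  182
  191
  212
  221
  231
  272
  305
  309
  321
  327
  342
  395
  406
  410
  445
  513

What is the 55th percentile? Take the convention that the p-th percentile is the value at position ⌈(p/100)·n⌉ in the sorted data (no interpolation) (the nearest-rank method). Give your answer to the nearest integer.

n = 16.
Position = ⌈55/100 · 16⌉ = ⌈8.8⌉ = 9.
The value at rank 9 is 321.

321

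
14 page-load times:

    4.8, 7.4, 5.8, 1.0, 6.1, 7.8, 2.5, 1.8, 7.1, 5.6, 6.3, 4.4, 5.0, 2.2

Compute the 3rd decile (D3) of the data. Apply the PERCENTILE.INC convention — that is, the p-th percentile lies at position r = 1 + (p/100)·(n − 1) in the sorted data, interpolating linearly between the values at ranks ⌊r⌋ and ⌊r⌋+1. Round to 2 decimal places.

Sorted: 1.0, 1.8, 2.2, 2.5, 4.4, 4.8, 5.0, 5.6, 5.8, 6.1, 6.3, 7.1, 7.4, 7.8.
n = 14.
r = 1 + (30/100)·(14 − 1) = 1 + 3.9 = 4.9.
Rank 4 is 2.5 and rank 5 is 4.4.
Interpolate: 2.5 + 0.9·(4.4 − 2.5) = 2.5 + 0.9·1.9 = 4.21.

4.21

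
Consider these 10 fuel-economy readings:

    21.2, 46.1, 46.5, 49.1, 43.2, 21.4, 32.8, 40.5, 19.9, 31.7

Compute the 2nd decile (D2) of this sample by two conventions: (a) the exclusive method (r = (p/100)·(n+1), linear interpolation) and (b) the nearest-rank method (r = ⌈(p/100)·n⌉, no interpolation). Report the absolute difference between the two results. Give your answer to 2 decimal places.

0.04

Sorted: 19.9, 21.2, 21.4, 31.7, 32.8, 40.5, 43.2, 46.1, 46.5, 49.1.
n = 10.
(a) r = 2.2; between ranks 2 (21.2) and 3 (21.4): 21.24.
(b) the nearest-rank method: rank 2 → 21.2.
|21.24 − 21.2| = 0.04.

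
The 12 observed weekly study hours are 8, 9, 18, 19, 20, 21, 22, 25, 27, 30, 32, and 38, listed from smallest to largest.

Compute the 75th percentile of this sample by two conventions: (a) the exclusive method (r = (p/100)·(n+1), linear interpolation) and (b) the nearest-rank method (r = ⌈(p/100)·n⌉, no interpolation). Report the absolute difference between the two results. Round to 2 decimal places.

n = 12.
(a) r = 9.75; between ranks 9 (27) and 10 (30): 29.25.
(b) the nearest-rank method: rank 9 → 27.
|29.25 − 27| = 2.25.

2.25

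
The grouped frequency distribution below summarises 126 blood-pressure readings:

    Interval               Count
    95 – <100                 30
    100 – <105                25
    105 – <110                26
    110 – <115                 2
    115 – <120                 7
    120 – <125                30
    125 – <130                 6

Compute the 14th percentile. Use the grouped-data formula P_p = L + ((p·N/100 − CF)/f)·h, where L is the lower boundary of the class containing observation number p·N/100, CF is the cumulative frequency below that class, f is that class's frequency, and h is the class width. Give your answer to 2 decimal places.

N = 126; target position k = 14/100 · 126 = 17.64.
Cumulative frequencies: 30, 55, 81, 83, 90, 120, 126.
Observation 17.64 falls in the class 95 – <100.
L = 95, CF = 0, f = 30, h = 5.
P14 = 95 + ((17.64 − 0)/30)·5 = 95 + 2.94 = 97.94.

97.94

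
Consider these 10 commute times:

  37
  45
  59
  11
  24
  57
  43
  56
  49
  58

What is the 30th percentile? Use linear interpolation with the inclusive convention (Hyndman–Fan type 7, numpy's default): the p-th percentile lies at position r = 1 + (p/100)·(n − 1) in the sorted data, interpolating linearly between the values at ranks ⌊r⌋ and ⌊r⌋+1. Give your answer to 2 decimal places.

Sorted: 11, 24, 37, 43, 45, 49, 56, 57, 58, 59.
n = 10.
r = 1 + (30/100)·(10 − 1) = 1 + 2.7 = 3.7.
Rank 3 is 37 and rank 4 is 43.
Interpolate: 37 + 0.7·(43 − 37) = 37 + 0.7·6 = 41.2.

41.20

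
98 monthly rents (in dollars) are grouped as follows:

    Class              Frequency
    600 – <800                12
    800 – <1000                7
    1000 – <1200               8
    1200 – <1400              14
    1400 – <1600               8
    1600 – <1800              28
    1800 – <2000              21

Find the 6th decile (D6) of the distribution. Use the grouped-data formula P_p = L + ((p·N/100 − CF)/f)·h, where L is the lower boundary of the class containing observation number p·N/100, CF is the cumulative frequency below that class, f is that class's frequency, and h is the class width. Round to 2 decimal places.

1670.00

N = 98; target position k = 60/100 · 98 = 58.8.
Cumulative frequencies: 12, 19, 27, 41, 49, 77, 98.
Observation 58.8 falls in the class 1600 – <1800.
L = 1600, CF = 49, f = 28, h = 200.
P60 = 1600 + ((58.8 − 49)/28)·200 = 1600 + 70 = 1670.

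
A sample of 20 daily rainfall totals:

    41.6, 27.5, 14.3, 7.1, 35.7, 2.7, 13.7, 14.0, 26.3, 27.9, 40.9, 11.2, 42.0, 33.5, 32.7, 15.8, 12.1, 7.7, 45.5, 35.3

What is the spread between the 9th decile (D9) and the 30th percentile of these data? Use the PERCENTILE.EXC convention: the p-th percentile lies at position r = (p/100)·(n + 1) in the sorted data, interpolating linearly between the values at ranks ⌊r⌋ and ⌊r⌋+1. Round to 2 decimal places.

28.17

Sorted: 2.7, 7.1, 7.7, 11.2, 12.1, 13.7, 14.0, 14.3, 15.8, 26.3, 27.5, 27.9, 32.7, 33.5, 35.3, 35.7, 40.9, 41.6, 42.0, 45.5.
n = 20.
P30: r = 6.3; ranks 6–7 are 13.7, 14.0; interpolating gives 13.79.
P90: r = 18.9; ranks 18–19 are 41.6, 42.0; interpolating gives 41.96.
Difference: 41.96 − 13.79 = 28.17.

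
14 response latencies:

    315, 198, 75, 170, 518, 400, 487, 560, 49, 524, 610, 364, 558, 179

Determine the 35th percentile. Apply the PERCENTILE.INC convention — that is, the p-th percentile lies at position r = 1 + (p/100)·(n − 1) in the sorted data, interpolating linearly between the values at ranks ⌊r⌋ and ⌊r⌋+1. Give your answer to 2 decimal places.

Sorted: 49, 75, 170, 179, 198, 315, 364, 400, 487, 518, 524, 558, 560, 610.
n = 14.
r = 1 + (35/100)·(14 − 1) = 1 + 4.55 = 5.55.
Rank 5 is 198 and rank 6 is 315.
Interpolate: 198 + 0.55·(315 − 198) = 198 + 0.55·117 = 262.35.

262.35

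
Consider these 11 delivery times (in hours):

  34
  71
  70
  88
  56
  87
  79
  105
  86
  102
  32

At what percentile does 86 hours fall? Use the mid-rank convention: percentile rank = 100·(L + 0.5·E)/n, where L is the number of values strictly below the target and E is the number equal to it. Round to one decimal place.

Sorted: 32, 34, 56, 70, 71, 79, 86, 87, 88, 102, 105.
Count below 86: L = 6; count equal: E = 1; n = 11.
Percentile rank = 100·(6 + 0.5·1)/11 = 100·6.5/11 = 59.09.

59.1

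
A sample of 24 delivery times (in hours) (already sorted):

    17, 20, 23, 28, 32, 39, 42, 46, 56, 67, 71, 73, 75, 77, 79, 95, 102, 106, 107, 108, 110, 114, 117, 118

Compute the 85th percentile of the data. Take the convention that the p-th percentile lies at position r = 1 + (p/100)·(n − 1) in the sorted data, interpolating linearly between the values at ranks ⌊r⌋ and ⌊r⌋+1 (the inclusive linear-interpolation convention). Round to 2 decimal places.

109.10

n = 24.
r = 1 + (85/100)·(24 − 1) = 1 + 19.55 = 20.55.
Rank 20 is 108 and rank 21 is 110.
Interpolate: 108 + 0.55·(110 − 108) = 108 + 0.55·2 = 109.1.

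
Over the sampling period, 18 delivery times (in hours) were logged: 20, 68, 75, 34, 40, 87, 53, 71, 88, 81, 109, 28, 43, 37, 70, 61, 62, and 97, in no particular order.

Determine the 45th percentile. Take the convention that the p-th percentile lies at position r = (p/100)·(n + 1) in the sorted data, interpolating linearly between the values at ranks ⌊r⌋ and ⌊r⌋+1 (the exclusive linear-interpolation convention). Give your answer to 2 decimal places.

Sorted: 20, 28, 34, 37, 40, 43, 53, 61, 62, 68, 70, 71, 75, 81, 87, 88, 97, 109.
n = 18.
r = (45/100)·(18 + 1) = 8.55.
Rank 8 is 61 and rank 9 is 62.
Interpolate: 61 + 0.55·(62 − 61) = 61 + 0.55·1 = 61.55.

61.55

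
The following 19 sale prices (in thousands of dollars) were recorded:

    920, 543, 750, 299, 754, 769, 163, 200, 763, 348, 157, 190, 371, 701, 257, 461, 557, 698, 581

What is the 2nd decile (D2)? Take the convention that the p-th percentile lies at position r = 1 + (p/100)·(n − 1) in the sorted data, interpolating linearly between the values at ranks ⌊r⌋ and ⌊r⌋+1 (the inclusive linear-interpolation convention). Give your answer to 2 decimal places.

Sorted: 157, 163, 190, 200, 257, 299, 348, 371, 461, 543, 557, 581, 698, 701, 750, 754, 763, 769, 920.
n = 19.
r = 1 + (20/100)·(19 − 1) = 1 + 3.6 = 4.6.
Rank 4 is 200 and rank 5 is 257.
Interpolate: 200 + 0.6·(257 − 200) = 200 + 0.6·57 = 234.2.

234.20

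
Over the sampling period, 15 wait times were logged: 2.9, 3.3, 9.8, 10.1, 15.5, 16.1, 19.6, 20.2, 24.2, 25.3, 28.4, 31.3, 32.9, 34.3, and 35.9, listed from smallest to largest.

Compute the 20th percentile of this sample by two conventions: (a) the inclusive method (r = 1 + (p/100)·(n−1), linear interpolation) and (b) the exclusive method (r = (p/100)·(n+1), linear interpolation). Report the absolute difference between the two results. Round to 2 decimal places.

n = 15.
(a) r = 3.8; between ranks 3 (9.8) and 4 (10.1): 10.04.
(b) r = 3.2; between ranks 3 (9.8) and 4 (10.1): 9.86.
|10.04 − 9.86| = 0.18.

0.18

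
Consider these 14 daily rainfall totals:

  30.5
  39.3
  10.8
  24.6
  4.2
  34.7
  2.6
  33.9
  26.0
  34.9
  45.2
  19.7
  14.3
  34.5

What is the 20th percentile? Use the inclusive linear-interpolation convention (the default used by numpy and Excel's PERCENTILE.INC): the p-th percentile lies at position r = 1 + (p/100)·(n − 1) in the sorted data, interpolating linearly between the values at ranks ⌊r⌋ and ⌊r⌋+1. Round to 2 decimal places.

Sorted: 2.6, 4.2, 10.8, 14.3, 19.7, 24.6, 26.0, 30.5, 33.9, 34.5, 34.7, 34.9, 39.3, 45.2.
n = 14.
r = 1 + (20/100)·(14 − 1) = 1 + 2.6 = 3.6.
Rank 3 is 10.8 and rank 4 is 14.3.
Interpolate: 10.8 + 0.6·(14.3 − 10.8) = 10.8 + 0.6·3.5 = 12.9.

12.90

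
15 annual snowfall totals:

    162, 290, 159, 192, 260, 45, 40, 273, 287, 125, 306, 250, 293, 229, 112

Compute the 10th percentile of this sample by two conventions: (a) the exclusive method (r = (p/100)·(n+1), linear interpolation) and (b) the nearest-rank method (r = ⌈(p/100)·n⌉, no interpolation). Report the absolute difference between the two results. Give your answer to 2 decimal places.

2.00

Sorted: 40, 45, 112, 125, 159, 162, 192, 229, 250, 260, 273, 287, 290, 293, 306.
n = 15.
(a) r = 1.6; between ranks 1 (40) and 2 (45): 43.
(b) the nearest-rank method: rank 2 → 45.
|43 − 45| = 2.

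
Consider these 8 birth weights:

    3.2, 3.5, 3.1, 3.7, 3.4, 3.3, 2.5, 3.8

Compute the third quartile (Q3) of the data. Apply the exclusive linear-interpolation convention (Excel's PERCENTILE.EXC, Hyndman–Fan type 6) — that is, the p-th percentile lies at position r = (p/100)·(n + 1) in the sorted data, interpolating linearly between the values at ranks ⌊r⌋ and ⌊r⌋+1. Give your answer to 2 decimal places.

Sorted: 2.5, 3.1, 3.2, 3.3, 3.4, 3.5, 3.7, 3.8.
n = 8.
r = (75/100)·(8 + 1) = 6.75.
Rank 6 is 3.5 and rank 7 is 3.7.
Interpolate: 3.5 + 0.75·(3.7 − 3.5) = 3.5 + 0.75·0.2 = 3.65.

3.65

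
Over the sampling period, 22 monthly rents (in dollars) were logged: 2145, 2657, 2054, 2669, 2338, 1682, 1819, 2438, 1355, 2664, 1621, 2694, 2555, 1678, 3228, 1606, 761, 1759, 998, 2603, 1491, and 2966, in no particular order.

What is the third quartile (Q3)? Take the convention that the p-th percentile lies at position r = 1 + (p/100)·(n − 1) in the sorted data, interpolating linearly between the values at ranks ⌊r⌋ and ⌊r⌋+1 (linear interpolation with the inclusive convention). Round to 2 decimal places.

2643.50

Sorted: 761, 998, 1355, 1491, 1606, 1621, 1678, 1682, 1759, 1819, 2054, 2145, 2338, 2438, 2555, 2603, 2657, 2664, 2669, 2694, 2966, 3228.
n = 22.
r = 1 + (75/100)·(22 − 1) = 1 + 15.75 = 16.75.
Rank 16 is 2603 and rank 17 is 2657.
Interpolate: 2603 + 0.75·(2657 − 2603) = 2603 + 0.75·54 = 2643.5.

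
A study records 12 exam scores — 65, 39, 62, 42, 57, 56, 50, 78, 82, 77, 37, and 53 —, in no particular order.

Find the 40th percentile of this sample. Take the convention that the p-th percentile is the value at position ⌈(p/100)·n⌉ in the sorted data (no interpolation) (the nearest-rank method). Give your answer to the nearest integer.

Sorted: 37, 39, 42, 50, 53, 56, 57, 62, 65, 77, 78, 82.
n = 12.
Position = ⌈40/100 · 12⌉ = ⌈4.8⌉ = 5.
The value at rank 5 is 53.

53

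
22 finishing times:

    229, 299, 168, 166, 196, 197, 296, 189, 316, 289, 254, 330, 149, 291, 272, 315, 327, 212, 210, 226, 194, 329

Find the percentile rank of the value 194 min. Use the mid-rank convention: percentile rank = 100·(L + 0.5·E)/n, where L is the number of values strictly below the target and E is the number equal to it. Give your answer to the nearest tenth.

Sorted: 149, 166, 168, 189, 194, 196, 197, 210, 212, 226, 229, 254, 272, 289, 291, 296, 299, 315, 316, 327, 329, 330.
Count below 194: L = 4; count equal: E = 1; n = 22.
Percentile rank = 100·(4 + 0.5·1)/22 = 100·4.5/22 = 20.45.

20.5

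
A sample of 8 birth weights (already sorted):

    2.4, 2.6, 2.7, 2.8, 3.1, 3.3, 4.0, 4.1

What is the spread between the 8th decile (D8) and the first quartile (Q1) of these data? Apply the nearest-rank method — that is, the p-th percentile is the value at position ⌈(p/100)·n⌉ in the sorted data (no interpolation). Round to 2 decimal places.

n = 8.
P25: rank ⌈25/100·8⌉ = 2 → 2.6.
P80: rank ⌈80/100·8⌉ = 7 → 4.
Difference: 4 − 2.6 = 1.4.

1.40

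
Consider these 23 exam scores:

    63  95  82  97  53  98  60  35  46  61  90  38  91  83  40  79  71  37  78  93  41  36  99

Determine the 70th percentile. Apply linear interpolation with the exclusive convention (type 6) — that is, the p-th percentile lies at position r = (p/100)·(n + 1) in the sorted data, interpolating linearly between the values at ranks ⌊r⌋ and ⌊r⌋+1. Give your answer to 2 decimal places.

Sorted: 35, 36, 37, 38, 40, 41, 46, 53, 60, 61, 63, 71, 78, 79, 82, 83, 90, 91, 93, 95, 97, 98, 99.
n = 23.
r = (70/100)·(23 + 1) = 16.8.
Rank 16 is 83 and rank 17 is 90.
Interpolate: 83 + 0.8·(90 − 83) = 83 + 0.8·7 = 88.6.

88.60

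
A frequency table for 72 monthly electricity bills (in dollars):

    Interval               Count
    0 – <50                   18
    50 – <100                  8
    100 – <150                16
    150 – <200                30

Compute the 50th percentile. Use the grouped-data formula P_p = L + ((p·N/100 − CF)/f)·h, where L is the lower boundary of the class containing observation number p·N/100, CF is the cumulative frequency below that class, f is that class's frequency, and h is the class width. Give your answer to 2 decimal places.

131.25

N = 72; target position k = 50/100 · 72 = 36.
Cumulative frequencies: 18, 26, 42, 72.
Observation 36 falls in the class 100 – <150.
L = 100, CF = 26, f = 16, h = 50.
P50 = 100 + ((36 − 26)/16)·50 = 100 + 31.25 = 131.25.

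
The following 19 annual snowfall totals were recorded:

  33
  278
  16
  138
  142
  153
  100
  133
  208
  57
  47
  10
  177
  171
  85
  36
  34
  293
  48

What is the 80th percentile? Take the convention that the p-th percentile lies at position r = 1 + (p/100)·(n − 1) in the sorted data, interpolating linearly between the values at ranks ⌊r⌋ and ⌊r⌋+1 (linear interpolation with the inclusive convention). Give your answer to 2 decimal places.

173.40

Sorted: 10, 16, 33, 34, 36, 47, 48, 57, 85, 100, 133, 138, 142, 153, 171, 177, 208, 278, 293.
n = 19.
r = 1 + (80/100)·(19 − 1) = 1 + 14.4 = 15.4.
Rank 15 is 171 and rank 16 is 177.
Interpolate: 171 + 0.4·(177 − 171) = 171 + 0.4·6 = 173.4.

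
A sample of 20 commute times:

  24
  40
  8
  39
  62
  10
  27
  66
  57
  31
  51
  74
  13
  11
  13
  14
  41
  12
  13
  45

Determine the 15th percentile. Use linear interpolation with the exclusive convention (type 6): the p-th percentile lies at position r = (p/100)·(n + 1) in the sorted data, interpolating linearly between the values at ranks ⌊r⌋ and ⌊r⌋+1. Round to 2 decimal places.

Sorted: 8, 10, 11, 12, 13, 13, 13, 14, 24, 27, 31, 39, 40, 41, 45, 51, 57, 62, 66, 74.
n = 20.
r = (15/100)·(20 + 1) = 3.15.
Rank 3 is 11 and rank 4 is 12.
Interpolate: 11 + 0.15·(12 − 11) = 11 + 0.15·1 = 11.15.

11.15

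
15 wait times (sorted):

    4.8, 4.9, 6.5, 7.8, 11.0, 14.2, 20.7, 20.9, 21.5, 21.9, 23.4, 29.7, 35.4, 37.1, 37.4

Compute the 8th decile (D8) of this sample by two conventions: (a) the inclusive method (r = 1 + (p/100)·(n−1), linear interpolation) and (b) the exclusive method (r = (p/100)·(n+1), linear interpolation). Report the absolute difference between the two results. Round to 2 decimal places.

n = 15.
(a) r = 12.2; between ranks 12 (29.7) and 13 (35.4): 30.84.
(b) r = 12.8; between ranks 12 (29.7) and 13 (35.4): 34.26.
|30.84 − 34.26| = 3.42.

3.42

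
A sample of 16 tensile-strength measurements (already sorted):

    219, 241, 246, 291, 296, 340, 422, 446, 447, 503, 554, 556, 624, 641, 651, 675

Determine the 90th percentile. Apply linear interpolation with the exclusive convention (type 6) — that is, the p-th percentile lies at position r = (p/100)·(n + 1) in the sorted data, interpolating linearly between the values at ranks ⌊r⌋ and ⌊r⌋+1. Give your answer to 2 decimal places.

658.20

n = 16.
r = (90/100)·(16 + 1) = 15.3.
Rank 15 is 651 and rank 16 is 675.
Interpolate: 651 + 0.3·(675 − 651) = 651 + 0.3·24 = 658.2.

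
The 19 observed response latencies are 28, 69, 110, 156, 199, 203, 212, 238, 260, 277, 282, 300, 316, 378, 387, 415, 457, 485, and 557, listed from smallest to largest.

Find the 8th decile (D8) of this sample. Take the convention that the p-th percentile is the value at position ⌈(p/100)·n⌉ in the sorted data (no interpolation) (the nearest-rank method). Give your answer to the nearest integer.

n = 19.
Position = ⌈80/100 · 19⌉ = ⌈15.2⌉ = 16.
The value at rank 16 is 415.

415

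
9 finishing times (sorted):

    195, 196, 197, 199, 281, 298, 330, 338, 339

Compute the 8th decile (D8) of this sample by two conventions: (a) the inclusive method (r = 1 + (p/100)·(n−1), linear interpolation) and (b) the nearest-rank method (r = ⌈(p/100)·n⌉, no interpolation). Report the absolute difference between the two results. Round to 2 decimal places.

n = 9.
(a) r = 7.4; between ranks 7 (330) and 8 (338): 333.2.
(b) the nearest-rank method: rank 8 → 338.
|333.2 − 338| = 4.8.

4.80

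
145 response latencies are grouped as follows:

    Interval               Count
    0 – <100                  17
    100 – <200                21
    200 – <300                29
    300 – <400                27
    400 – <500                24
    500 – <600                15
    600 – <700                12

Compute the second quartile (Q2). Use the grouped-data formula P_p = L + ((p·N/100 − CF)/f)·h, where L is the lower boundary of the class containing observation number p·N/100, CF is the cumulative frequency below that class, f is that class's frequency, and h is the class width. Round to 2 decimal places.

320.37

N = 145; target position k = 50/100 · 145 = 72.5.
Cumulative frequencies: 17, 38, 67, 94, 118, 133, 145.
Observation 72.5 falls in the class 300 – <400.
L = 300, CF = 67, f = 27, h = 100.
P50 = 300 + ((72.5 − 67)/27)·100 = 300 + 20.3704 = 320.37.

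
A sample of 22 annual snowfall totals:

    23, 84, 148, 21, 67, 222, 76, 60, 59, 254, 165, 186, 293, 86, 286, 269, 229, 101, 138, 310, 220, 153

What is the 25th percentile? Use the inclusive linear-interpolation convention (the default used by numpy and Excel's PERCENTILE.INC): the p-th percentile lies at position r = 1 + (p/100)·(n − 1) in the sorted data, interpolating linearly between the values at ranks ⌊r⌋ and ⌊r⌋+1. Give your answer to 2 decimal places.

Sorted: 21, 23, 59, 60, 67, 76, 84, 86, 101, 138, 148, 153, 165, 186, 220, 222, 229, 254, 269, 286, 293, 310.
n = 22.
r = 1 + (25/100)·(22 − 1) = 1 + 5.25 = 6.25.
Rank 6 is 76 and rank 7 is 84.
Interpolate: 76 + 0.25·(84 − 76) = 76 + 0.25·8 = 78.

78.00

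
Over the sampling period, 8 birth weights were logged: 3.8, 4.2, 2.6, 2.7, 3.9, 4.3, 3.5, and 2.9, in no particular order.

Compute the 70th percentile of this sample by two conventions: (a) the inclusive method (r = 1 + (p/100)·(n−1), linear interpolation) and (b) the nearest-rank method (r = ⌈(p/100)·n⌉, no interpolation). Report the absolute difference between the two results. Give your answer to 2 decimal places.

0.01

Sorted: 2.6, 2.7, 2.9, 3.5, 3.8, 3.9, 4.2, 4.3.
n = 8.
(a) r = 5.9; between ranks 5 (3.8) and 6 (3.9): 3.89.
(b) the nearest-rank method: rank 6 → 3.9.
|3.89 − 3.9| = 0.01.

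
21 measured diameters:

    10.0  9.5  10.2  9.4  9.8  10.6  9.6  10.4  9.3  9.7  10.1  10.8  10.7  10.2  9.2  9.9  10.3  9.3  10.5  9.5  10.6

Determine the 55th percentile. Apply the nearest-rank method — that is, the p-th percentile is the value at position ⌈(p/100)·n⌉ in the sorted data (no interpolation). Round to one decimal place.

Sorted: 9.2, 9.3, 9.3, 9.4, 9.5, 9.5, 9.6, 9.7, 9.8, 9.9, 10.0, 10.1, 10.2, 10.2, 10.3, 10.4, 10.5, 10.6, 10.6, 10.7, 10.8.
n = 21.
Position = ⌈55/100 · 21⌉ = ⌈11.55⌉ = 12.
The value at rank 12 is 10.1.

10.1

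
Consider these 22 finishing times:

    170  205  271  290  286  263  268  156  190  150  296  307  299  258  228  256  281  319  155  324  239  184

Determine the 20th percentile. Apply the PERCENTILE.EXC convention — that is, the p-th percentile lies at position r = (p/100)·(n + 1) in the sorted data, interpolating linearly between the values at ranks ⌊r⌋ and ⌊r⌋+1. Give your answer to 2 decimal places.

178.40

Sorted: 150, 155, 156, 170, 184, 190, 205, 228, 239, 256, 258, 263, 268, 271, 281, 286, 290, 296, 299, 307, 319, 324.
n = 22.
r = (20/100)·(22 + 1) = 4.6.
Rank 4 is 170 and rank 5 is 184.
Interpolate: 170 + 0.6·(184 − 170) = 170 + 0.6·14 = 178.4.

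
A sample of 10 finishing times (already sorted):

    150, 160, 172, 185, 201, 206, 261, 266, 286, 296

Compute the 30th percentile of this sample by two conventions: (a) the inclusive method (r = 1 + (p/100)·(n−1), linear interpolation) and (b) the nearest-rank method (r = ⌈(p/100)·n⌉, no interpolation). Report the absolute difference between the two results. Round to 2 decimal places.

n = 10.
(a) r = 3.7; between ranks 3 (172) and 4 (185): 181.1.
(b) the nearest-rank method: rank 3 → 172.
|181.1 − 172| = 9.1.

9.10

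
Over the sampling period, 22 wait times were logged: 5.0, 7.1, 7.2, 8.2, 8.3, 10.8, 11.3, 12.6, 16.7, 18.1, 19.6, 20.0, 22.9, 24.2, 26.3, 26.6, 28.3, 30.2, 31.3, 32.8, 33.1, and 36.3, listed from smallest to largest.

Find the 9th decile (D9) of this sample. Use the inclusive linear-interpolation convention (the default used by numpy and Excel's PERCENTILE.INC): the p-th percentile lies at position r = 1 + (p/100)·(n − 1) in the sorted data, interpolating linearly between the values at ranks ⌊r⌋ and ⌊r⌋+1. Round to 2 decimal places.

32.65

n = 22.
r = 1 + (90/100)·(22 − 1) = 1 + 18.9 = 19.9.
Rank 19 is 31.3 and rank 20 is 32.8.
Interpolate: 31.3 + 0.9·(32.8 − 31.3) = 31.3 + 0.9·1.5 = 32.65.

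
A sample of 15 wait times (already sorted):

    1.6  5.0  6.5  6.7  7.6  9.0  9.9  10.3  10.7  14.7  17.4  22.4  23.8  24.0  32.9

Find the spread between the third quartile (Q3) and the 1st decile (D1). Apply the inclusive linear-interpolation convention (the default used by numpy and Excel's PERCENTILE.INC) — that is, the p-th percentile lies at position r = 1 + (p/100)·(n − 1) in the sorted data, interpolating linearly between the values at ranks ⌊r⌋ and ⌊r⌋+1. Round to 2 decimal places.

n = 15.
P10: r = 2.4; ranks 2–3 are 5.0, 6.5; interpolating gives 5.6.
P75: r = 11.5; ranks 11–12 are 17.4, 22.4; interpolating gives 19.9.
Difference: 19.9 − 5.6 = 14.3.

14.30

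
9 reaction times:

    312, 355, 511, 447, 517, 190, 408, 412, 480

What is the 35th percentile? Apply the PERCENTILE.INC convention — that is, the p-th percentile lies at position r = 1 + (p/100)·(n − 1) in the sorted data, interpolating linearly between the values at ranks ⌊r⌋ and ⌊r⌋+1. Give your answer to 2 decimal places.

Sorted: 190, 312, 355, 408, 412, 447, 480, 511, 517.
n = 9.
r = 1 + (35/100)·(9 − 1) = 1 + 2.8 = 3.8.
Rank 3 is 355 and rank 4 is 408.
Interpolate: 355 + 0.8·(408 − 355) = 355 + 0.8·53 = 397.4.

397.40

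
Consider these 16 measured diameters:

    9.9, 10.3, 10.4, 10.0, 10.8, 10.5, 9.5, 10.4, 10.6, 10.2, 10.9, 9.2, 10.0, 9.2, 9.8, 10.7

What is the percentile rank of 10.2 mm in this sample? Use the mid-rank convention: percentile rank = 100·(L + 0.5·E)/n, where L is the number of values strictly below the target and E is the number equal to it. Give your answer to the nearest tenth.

46.9

Sorted: 9.2, 9.2, 9.5, 9.8, 9.9, 10.0, 10.0, 10.2, 10.3, 10.4, 10.4, 10.5, 10.6, 10.7, 10.8, 10.9.
Count below 10.2: L = 7; count equal: E = 1; n = 16.
Percentile rank = 100·(7 + 0.5·1)/16 = 100·7.5/16 = 46.88.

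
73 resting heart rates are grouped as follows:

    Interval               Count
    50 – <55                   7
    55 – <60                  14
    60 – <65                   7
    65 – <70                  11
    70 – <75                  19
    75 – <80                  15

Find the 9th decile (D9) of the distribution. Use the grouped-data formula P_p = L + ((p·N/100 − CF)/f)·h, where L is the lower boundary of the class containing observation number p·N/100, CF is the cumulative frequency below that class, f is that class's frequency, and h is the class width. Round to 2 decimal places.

N = 73; target position k = 90/100 · 73 = 65.7.
Cumulative frequencies: 7, 21, 28, 39, 58, 73.
Observation 65.7 falls in the class 75 – <80.
L = 75, CF = 58, f = 15, h = 5.
P90 = 75 + ((65.7 − 58)/15)·5 = 75 + 2.56667 = 77.5667.

77.57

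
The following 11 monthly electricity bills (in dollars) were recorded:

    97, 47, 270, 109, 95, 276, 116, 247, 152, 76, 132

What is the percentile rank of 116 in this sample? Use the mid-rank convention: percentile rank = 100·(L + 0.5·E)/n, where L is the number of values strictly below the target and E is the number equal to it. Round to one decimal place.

Sorted: 47, 76, 95, 97, 109, 116, 132, 152, 247, 270, 276.
Count below 116: L = 5; count equal: E = 1; n = 11.
Percentile rank = 100·(5 + 0.5·1)/11 = 100·5.5/11 = 50.

50.0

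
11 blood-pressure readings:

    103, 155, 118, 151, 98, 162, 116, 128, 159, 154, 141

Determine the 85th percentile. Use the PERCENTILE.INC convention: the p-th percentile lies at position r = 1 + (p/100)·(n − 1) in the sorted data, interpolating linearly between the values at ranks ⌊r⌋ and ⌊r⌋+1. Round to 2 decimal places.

157.00

Sorted: 98, 103, 116, 118, 128, 141, 151, 154, 155, 159, 162.
n = 11.
r = 1 + (85/100)·(11 − 1) = 1 + 8.5 = 9.5.
Rank 9 is 155 and rank 10 is 159.
Interpolate: 155 + 0.5·(159 − 155) = 155 + 0.5·4 = 157.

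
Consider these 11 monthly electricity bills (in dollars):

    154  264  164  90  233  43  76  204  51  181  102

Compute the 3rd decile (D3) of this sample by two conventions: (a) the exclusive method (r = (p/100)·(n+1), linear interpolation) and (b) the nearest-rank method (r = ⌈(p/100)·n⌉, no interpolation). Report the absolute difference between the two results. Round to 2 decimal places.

Sorted: 43, 51, 76, 90, 102, 154, 164, 181, 204, 233, 264.
n = 11.
(a) r = 3.6; between ranks 3 (76) and 4 (90): 84.4.
(b) the nearest-rank method: rank 4 → 90.
|84.4 − 90| = 5.6.

5.60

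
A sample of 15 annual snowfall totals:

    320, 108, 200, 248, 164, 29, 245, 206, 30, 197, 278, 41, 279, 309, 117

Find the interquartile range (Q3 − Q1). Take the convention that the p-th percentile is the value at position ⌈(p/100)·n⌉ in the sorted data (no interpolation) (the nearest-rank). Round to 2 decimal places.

Sorted: 29, 30, 41, 108, 117, 164, 197, 200, 206, 245, 248, 278, 279, 309, 320.
n = 15.
P25: rank ⌈25/100·15⌉ = 4 → 108.
P75: rank ⌈75/100·15⌉ = 12 → 278.
Difference: 278 − 108 = 170.

170.00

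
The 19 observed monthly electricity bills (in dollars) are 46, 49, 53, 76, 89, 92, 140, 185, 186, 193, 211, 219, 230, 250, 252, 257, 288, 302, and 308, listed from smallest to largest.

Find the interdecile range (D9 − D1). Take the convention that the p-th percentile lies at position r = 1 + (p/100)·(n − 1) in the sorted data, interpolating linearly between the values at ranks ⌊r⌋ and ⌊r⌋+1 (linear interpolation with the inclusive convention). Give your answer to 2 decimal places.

238.60

n = 19.
P10: r = 2.8; ranks 2–3 are 49, 53; interpolating gives 52.2.
P90: r = 17.2; ranks 17–18 are 288, 302; interpolating gives 290.8.
Difference: 290.8 − 52.2 = 238.6.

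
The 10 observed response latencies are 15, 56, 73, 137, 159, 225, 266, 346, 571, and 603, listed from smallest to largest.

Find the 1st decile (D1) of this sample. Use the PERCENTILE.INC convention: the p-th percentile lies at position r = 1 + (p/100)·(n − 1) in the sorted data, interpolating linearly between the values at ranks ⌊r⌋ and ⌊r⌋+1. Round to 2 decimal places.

n = 10.
r = 1 + (10/100)·(10 − 1) = 1 + 0.9 = 1.9.
Rank 1 is 15 and rank 2 is 56.
Interpolate: 15 + 0.9·(56 − 15) = 15 + 0.9·41 = 51.9.

51.90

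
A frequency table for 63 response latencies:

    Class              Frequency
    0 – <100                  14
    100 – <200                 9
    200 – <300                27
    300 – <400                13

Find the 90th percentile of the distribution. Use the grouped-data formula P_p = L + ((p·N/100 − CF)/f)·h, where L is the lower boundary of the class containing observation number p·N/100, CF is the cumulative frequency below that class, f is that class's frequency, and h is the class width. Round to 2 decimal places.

351.54

N = 63; target position k = 90/100 · 63 = 56.7.
Cumulative frequencies: 14, 23, 50, 63.
Observation 56.7 falls in the class 300 – <400.
L = 300, CF = 50, f = 13, h = 100.
P90 = 300 + ((56.7 − 50)/13)·100 = 300 + 51.5385 = 351.538.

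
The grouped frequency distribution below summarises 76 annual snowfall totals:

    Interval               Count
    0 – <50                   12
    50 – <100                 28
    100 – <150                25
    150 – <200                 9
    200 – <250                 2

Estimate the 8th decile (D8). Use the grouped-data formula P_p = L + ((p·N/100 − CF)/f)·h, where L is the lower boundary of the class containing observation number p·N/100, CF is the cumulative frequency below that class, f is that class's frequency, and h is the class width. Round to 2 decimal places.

141.60

N = 76; target position k = 80/100 · 76 = 60.8.
Cumulative frequencies: 12, 40, 65, 74, 76.
Observation 60.8 falls in the class 100 – <150.
L = 100, CF = 40, f = 25, h = 50.
P80 = 100 + ((60.8 − 40)/25)·50 = 100 + 41.6 = 141.6.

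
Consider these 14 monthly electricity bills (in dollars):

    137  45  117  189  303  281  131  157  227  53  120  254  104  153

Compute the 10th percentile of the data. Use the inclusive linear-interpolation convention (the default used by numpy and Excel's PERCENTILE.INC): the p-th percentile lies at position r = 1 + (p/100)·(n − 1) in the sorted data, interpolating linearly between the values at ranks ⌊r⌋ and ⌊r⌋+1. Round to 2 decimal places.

Sorted: 45, 53, 104, 117, 120, 131, 137, 153, 157, 189, 227, 254, 281, 303.
n = 14.
r = 1 + (10/100)·(14 − 1) = 1 + 1.3 = 2.3.
Rank 2 is 53 and rank 3 is 104.
Interpolate: 53 + 0.3·(104 − 53) = 53 + 0.3·51 = 68.3.

68.30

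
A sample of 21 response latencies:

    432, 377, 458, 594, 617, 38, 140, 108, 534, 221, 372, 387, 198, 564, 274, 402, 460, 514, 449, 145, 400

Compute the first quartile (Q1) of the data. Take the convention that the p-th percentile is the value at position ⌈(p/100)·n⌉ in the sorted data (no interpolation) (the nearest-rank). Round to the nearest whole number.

221

Sorted: 38, 108, 140, 145, 198, 221, 274, 372, 377, 387, 400, 402, 432, 449, 458, 460, 514, 534, 564, 594, 617.
n = 21.
Position = ⌈25/100 · 21⌉ = ⌈5.25⌉ = 6.
The value at rank 6 is 221.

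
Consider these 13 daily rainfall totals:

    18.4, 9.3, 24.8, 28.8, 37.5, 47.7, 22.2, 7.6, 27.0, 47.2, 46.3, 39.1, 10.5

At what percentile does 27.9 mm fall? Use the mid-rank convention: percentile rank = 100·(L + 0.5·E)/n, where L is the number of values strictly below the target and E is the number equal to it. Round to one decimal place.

53.8

Sorted: 7.6, 9.3, 10.5, 18.4, 22.2, 24.8, 27.0, 28.8, 37.5, 39.1, 46.3, 47.2, 47.7.
Count below 27.9: L = 7; count equal: E = 0; n = 13.
Percentile rank = 100·(7 + 0.5·0)/13 = 100·7/13 = 53.85.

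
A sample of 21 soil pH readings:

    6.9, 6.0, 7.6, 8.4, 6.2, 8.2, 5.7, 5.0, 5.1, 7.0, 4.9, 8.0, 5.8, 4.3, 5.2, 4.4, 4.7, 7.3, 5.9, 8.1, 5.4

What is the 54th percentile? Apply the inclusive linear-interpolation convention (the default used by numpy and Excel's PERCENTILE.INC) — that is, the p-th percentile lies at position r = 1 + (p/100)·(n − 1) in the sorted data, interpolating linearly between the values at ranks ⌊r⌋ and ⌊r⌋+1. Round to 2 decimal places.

5.98

Sorted: 4.3, 4.4, 4.7, 4.9, 5.0, 5.1, 5.2, 5.4, 5.7, 5.8, 5.9, 6.0, 6.2, 6.9, 7.0, 7.3, 7.6, 8.0, 8.1, 8.2, 8.4.
n = 21.
r = 1 + (54/100)·(21 − 1) = 1 + 10.8 = 11.8.
Rank 11 is 5.9 and rank 12 is 6.0.
Interpolate: 5.9 + 0.8·(6.0 − 5.9) = 5.9 + 0.8·0.1 = 5.98.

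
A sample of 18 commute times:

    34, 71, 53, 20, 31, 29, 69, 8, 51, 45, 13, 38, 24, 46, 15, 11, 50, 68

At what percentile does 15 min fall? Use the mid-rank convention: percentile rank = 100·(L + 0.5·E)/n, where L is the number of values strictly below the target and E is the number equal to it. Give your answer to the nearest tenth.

Sorted: 8, 11, 13, 15, 20, 24, 29, 31, 34, 38, 45, 46, 50, 51, 53, 68, 69, 71.
Count below 15: L = 3; count equal: E = 1; n = 18.
Percentile rank = 100·(3 + 0.5·1)/18 = 100·3.5/18 = 19.44.

19.4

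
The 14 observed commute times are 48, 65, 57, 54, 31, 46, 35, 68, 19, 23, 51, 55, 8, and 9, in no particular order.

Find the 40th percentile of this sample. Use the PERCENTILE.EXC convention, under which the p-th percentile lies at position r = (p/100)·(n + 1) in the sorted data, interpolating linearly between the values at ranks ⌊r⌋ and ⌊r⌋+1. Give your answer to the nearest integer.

Sorted: 8, 9, 19, 23, 31, 35, 46, 48, 51, 54, 55, 57, 65, 68.
n = 14.
r = (40/100)·(14 + 1) = 6.
r is an integer, so P40 is the value at rank 6: 35.

35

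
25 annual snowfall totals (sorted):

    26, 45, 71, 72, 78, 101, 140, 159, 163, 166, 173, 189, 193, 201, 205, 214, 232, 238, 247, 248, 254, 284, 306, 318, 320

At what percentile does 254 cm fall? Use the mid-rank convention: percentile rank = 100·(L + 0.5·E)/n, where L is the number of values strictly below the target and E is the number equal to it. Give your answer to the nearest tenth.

82.0

Count below 254: L = 20; count equal: E = 1; n = 25.
Percentile rank = 100·(20 + 0.5·1)/25 = 100·20.5/25 = 82.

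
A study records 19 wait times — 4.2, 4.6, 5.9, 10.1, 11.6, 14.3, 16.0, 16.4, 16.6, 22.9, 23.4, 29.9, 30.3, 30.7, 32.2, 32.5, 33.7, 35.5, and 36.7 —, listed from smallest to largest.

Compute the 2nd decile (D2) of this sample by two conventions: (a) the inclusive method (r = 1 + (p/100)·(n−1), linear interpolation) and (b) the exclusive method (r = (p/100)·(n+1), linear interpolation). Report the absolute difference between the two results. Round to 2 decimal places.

0.90

n = 19.
(a) r = 4.6; between ranks 4 (10.1) and 5 (11.6): 11.
(b) r = 4 → value at rank 4 = 10.1.
|11 − 10.1| = 0.9.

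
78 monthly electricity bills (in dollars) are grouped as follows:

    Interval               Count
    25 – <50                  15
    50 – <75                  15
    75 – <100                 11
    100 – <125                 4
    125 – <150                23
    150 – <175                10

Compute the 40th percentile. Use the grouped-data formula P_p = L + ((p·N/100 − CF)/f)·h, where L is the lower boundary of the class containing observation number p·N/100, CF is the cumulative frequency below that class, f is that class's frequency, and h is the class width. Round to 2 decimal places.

77.73

N = 78; target position k = 40/100 · 78 = 31.2.
Cumulative frequencies: 15, 30, 41, 45, 68, 78.
Observation 31.2 falls in the class 75 – <100.
L = 75, CF = 30, f = 11, h = 25.
P40 = 75 + ((31.2 − 30)/11)·25 = 75 + 2.72727 = 77.7273.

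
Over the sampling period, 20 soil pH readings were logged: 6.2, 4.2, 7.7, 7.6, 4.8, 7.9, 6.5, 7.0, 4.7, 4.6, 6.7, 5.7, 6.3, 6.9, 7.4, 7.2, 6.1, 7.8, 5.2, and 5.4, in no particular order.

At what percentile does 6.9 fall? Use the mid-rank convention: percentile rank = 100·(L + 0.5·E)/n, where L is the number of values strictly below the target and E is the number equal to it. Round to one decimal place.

62.5

Sorted: 4.2, 4.6, 4.7, 4.8, 5.2, 5.4, 5.7, 6.1, 6.2, 6.3, 6.5, 6.7, 6.9, 7.0, 7.2, 7.4, 7.6, 7.7, 7.8, 7.9.
Count below 6.9: L = 12; count equal: E = 1; n = 20.
Percentile rank = 100·(12 + 0.5·1)/20 = 100·12.5/20 = 62.5.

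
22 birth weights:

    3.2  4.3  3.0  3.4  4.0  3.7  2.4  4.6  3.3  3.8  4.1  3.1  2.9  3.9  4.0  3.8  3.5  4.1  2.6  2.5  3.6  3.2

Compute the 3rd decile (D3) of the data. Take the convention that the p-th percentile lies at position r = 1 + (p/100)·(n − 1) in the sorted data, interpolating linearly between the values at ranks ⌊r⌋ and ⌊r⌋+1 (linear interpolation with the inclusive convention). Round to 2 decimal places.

3.20

Sorted: 2.4, 2.5, 2.6, 2.9, 3.0, 3.1, 3.2, 3.2, 3.3, 3.4, 3.5, 3.6, 3.7, 3.8, 3.8, 3.9, 4.0, 4.0, 4.1, 4.1, 4.3, 4.6.
n = 22.
r = 1 + (30/100)·(22 − 1) = 1 + 6.3 = 7.3.
Rank 7 is 3.2 and rank 8 is 3.2.
Interpolate: 3.2 + 0.3·(3.2 − 3.2) = 3.2 + 0.3·0 = 3.2.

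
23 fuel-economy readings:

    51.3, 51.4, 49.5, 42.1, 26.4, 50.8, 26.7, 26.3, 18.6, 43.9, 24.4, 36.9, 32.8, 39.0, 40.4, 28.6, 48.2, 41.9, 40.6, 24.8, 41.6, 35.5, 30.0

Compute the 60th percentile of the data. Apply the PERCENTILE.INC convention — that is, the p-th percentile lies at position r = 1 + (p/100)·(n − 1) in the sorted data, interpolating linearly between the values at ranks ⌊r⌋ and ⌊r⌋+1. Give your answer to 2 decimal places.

40.80

Sorted: 18.6, 24.4, 24.8, 26.3, 26.4, 26.7, 28.6, 30.0, 32.8, 35.5, 36.9, 39.0, 40.4, 40.6, 41.6, 41.9, 42.1, 43.9, 48.2, 49.5, 50.8, 51.3, 51.4.
n = 23.
r = 1 + (60/100)·(23 − 1) = 1 + 13.2 = 14.2.
Rank 14 is 40.6 and rank 15 is 41.6.
Interpolate: 40.6 + 0.2·(41.6 − 40.6) = 40.6 + 0.2·1 = 40.8.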